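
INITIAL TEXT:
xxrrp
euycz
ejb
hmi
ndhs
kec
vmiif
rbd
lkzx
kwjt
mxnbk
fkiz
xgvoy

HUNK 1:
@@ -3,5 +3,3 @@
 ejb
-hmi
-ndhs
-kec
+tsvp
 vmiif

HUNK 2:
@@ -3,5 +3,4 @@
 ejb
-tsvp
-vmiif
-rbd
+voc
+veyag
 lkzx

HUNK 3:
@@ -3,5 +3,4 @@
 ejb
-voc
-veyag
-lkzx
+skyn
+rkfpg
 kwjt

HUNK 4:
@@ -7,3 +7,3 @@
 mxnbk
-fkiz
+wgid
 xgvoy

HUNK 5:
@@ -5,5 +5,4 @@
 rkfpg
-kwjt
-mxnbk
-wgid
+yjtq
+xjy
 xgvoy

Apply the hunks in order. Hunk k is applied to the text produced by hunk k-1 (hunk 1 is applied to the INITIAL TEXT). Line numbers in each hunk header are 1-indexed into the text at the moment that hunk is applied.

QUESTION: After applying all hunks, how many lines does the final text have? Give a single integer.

Answer: 8

Derivation:
Hunk 1: at line 3 remove [hmi,ndhs,kec] add [tsvp] -> 11 lines: xxrrp euycz ejb tsvp vmiif rbd lkzx kwjt mxnbk fkiz xgvoy
Hunk 2: at line 3 remove [tsvp,vmiif,rbd] add [voc,veyag] -> 10 lines: xxrrp euycz ejb voc veyag lkzx kwjt mxnbk fkiz xgvoy
Hunk 3: at line 3 remove [voc,veyag,lkzx] add [skyn,rkfpg] -> 9 lines: xxrrp euycz ejb skyn rkfpg kwjt mxnbk fkiz xgvoy
Hunk 4: at line 7 remove [fkiz] add [wgid] -> 9 lines: xxrrp euycz ejb skyn rkfpg kwjt mxnbk wgid xgvoy
Hunk 5: at line 5 remove [kwjt,mxnbk,wgid] add [yjtq,xjy] -> 8 lines: xxrrp euycz ejb skyn rkfpg yjtq xjy xgvoy
Final line count: 8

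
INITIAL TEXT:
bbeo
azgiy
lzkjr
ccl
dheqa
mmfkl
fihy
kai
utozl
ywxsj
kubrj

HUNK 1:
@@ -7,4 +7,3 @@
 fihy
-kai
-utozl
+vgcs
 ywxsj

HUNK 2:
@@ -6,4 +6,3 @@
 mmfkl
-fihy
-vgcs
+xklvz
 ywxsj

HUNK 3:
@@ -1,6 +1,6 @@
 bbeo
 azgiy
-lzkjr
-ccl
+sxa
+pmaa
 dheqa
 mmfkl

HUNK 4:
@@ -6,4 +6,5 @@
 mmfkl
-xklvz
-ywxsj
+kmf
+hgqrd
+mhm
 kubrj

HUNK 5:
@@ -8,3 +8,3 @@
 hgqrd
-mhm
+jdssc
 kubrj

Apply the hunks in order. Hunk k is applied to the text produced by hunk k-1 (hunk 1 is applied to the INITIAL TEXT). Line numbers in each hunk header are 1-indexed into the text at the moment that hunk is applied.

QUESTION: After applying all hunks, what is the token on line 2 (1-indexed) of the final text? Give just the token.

Answer: azgiy

Derivation:
Hunk 1: at line 7 remove [kai,utozl] add [vgcs] -> 10 lines: bbeo azgiy lzkjr ccl dheqa mmfkl fihy vgcs ywxsj kubrj
Hunk 2: at line 6 remove [fihy,vgcs] add [xklvz] -> 9 lines: bbeo azgiy lzkjr ccl dheqa mmfkl xklvz ywxsj kubrj
Hunk 3: at line 1 remove [lzkjr,ccl] add [sxa,pmaa] -> 9 lines: bbeo azgiy sxa pmaa dheqa mmfkl xklvz ywxsj kubrj
Hunk 4: at line 6 remove [xklvz,ywxsj] add [kmf,hgqrd,mhm] -> 10 lines: bbeo azgiy sxa pmaa dheqa mmfkl kmf hgqrd mhm kubrj
Hunk 5: at line 8 remove [mhm] add [jdssc] -> 10 lines: bbeo azgiy sxa pmaa dheqa mmfkl kmf hgqrd jdssc kubrj
Final line 2: azgiy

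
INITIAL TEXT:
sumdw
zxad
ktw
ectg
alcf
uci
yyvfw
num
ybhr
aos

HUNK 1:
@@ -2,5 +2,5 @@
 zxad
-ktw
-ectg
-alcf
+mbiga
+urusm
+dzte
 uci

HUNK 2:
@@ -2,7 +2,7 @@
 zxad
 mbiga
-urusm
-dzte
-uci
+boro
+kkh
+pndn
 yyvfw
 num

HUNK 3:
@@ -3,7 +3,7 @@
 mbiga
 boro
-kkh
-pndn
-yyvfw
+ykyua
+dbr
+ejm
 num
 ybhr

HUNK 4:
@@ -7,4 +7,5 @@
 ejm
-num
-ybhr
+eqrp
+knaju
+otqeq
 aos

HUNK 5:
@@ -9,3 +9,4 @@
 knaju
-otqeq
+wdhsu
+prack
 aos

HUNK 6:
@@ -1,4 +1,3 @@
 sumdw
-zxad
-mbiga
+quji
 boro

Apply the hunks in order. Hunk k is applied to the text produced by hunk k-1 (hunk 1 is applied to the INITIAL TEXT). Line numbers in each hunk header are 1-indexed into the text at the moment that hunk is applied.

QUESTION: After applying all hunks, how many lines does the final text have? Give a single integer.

Hunk 1: at line 2 remove [ktw,ectg,alcf] add [mbiga,urusm,dzte] -> 10 lines: sumdw zxad mbiga urusm dzte uci yyvfw num ybhr aos
Hunk 2: at line 2 remove [urusm,dzte,uci] add [boro,kkh,pndn] -> 10 lines: sumdw zxad mbiga boro kkh pndn yyvfw num ybhr aos
Hunk 3: at line 3 remove [kkh,pndn,yyvfw] add [ykyua,dbr,ejm] -> 10 lines: sumdw zxad mbiga boro ykyua dbr ejm num ybhr aos
Hunk 4: at line 7 remove [num,ybhr] add [eqrp,knaju,otqeq] -> 11 lines: sumdw zxad mbiga boro ykyua dbr ejm eqrp knaju otqeq aos
Hunk 5: at line 9 remove [otqeq] add [wdhsu,prack] -> 12 lines: sumdw zxad mbiga boro ykyua dbr ejm eqrp knaju wdhsu prack aos
Hunk 6: at line 1 remove [zxad,mbiga] add [quji] -> 11 lines: sumdw quji boro ykyua dbr ejm eqrp knaju wdhsu prack aos
Final line count: 11

Answer: 11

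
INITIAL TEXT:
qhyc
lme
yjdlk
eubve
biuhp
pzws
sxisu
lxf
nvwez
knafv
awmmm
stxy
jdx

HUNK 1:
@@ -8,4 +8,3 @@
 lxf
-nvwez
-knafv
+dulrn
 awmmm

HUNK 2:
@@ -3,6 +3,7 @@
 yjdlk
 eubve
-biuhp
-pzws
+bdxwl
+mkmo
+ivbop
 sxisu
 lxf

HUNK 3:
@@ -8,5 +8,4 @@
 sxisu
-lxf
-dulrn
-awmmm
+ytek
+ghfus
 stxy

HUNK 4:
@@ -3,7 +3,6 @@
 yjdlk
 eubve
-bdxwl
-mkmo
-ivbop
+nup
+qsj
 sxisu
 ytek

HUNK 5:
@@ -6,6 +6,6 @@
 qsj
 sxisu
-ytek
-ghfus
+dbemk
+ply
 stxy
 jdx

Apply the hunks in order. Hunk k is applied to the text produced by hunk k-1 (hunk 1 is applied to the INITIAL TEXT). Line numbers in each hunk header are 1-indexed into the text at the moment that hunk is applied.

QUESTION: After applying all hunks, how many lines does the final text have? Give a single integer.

Hunk 1: at line 8 remove [nvwez,knafv] add [dulrn] -> 12 lines: qhyc lme yjdlk eubve biuhp pzws sxisu lxf dulrn awmmm stxy jdx
Hunk 2: at line 3 remove [biuhp,pzws] add [bdxwl,mkmo,ivbop] -> 13 lines: qhyc lme yjdlk eubve bdxwl mkmo ivbop sxisu lxf dulrn awmmm stxy jdx
Hunk 3: at line 8 remove [lxf,dulrn,awmmm] add [ytek,ghfus] -> 12 lines: qhyc lme yjdlk eubve bdxwl mkmo ivbop sxisu ytek ghfus stxy jdx
Hunk 4: at line 3 remove [bdxwl,mkmo,ivbop] add [nup,qsj] -> 11 lines: qhyc lme yjdlk eubve nup qsj sxisu ytek ghfus stxy jdx
Hunk 5: at line 6 remove [ytek,ghfus] add [dbemk,ply] -> 11 lines: qhyc lme yjdlk eubve nup qsj sxisu dbemk ply stxy jdx
Final line count: 11

Answer: 11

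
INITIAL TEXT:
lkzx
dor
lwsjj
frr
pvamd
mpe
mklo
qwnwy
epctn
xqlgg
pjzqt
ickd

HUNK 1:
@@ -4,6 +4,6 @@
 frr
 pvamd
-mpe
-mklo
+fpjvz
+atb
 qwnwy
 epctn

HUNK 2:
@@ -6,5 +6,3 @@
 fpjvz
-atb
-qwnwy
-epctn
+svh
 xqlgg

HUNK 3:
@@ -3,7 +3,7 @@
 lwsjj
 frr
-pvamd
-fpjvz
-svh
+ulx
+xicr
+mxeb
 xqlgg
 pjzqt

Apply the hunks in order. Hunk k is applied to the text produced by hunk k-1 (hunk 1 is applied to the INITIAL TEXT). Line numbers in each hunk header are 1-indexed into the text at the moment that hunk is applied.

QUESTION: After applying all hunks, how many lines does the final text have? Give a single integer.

Answer: 10

Derivation:
Hunk 1: at line 4 remove [mpe,mklo] add [fpjvz,atb] -> 12 lines: lkzx dor lwsjj frr pvamd fpjvz atb qwnwy epctn xqlgg pjzqt ickd
Hunk 2: at line 6 remove [atb,qwnwy,epctn] add [svh] -> 10 lines: lkzx dor lwsjj frr pvamd fpjvz svh xqlgg pjzqt ickd
Hunk 3: at line 3 remove [pvamd,fpjvz,svh] add [ulx,xicr,mxeb] -> 10 lines: lkzx dor lwsjj frr ulx xicr mxeb xqlgg pjzqt ickd
Final line count: 10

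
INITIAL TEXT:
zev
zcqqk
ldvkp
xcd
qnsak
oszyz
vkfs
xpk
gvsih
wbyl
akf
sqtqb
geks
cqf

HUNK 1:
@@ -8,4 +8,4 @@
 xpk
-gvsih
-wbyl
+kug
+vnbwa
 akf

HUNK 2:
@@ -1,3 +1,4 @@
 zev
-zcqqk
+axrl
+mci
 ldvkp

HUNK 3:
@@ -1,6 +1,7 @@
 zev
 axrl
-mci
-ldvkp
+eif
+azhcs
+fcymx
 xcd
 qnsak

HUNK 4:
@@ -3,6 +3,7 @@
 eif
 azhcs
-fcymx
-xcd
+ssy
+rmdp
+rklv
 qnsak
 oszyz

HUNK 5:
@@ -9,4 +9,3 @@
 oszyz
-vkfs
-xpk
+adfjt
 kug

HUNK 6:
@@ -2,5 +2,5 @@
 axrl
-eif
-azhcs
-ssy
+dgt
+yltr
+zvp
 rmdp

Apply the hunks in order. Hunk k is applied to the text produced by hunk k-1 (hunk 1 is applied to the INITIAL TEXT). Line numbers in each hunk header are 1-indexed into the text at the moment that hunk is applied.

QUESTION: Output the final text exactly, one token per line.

Hunk 1: at line 8 remove [gvsih,wbyl] add [kug,vnbwa] -> 14 lines: zev zcqqk ldvkp xcd qnsak oszyz vkfs xpk kug vnbwa akf sqtqb geks cqf
Hunk 2: at line 1 remove [zcqqk] add [axrl,mci] -> 15 lines: zev axrl mci ldvkp xcd qnsak oszyz vkfs xpk kug vnbwa akf sqtqb geks cqf
Hunk 3: at line 1 remove [mci,ldvkp] add [eif,azhcs,fcymx] -> 16 lines: zev axrl eif azhcs fcymx xcd qnsak oszyz vkfs xpk kug vnbwa akf sqtqb geks cqf
Hunk 4: at line 3 remove [fcymx,xcd] add [ssy,rmdp,rklv] -> 17 lines: zev axrl eif azhcs ssy rmdp rklv qnsak oszyz vkfs xpk kug vnbwa akf sqtqb geks cqf
Hunk 5: at line 9 remove [vkfs,xpk] add [adfjt] -> 16 lines: zev axrl eif azhcs ssy rmdp rklv qnsak oszyz adfjt kug vnbwa akf sqtqb geks cqf
Hunk 6: at line 2 remove [eif,azhcs,ssy] add [dgt,yltr,zvp] -> 16 lines: zev axrl dgt yltr zvp rmdp rklv qnsak oszyz adfjt kug vnbwa akf sqtqb geks cqf

Answer: zev
axrl
dgt
yltr
zvp
rmdp
rklv
qnsak
oszyz
adfjt
kug
vnbwa
akf
sqtqb
geks
cqf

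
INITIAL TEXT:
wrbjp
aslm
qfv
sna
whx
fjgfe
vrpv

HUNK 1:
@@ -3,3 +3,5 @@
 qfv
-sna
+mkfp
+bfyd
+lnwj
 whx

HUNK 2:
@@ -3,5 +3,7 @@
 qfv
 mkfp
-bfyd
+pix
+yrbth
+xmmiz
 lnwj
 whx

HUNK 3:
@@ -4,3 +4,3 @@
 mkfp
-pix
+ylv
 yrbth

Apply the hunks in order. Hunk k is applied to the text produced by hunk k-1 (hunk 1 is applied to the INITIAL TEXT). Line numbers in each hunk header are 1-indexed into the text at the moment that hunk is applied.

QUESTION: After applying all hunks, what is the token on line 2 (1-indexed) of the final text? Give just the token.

Hunk 1: at line 3 remove [sna] add [mkfp,bfyd,lnwj] -> 9 lines: wrbjp aslm qfv mkfp bfyd lnwj whx fjgfe vrpv
Hunk 2: at line 3 remove [bfyd] add [pix,yrbth,xmmiz] -> 11 lines: wrbjp aslm qfv mkfp pix yrbth xmmiz lnwj whx fjgfe vrpv
Hunk 3: at line 4 remove [pix] add [ylv] -> 11 lines: wrbjp aslm qfv mkfp ylv yrbth xmmiz lnwj whx fjgfe vrpv
Final line 2: aslm

Answer: aslm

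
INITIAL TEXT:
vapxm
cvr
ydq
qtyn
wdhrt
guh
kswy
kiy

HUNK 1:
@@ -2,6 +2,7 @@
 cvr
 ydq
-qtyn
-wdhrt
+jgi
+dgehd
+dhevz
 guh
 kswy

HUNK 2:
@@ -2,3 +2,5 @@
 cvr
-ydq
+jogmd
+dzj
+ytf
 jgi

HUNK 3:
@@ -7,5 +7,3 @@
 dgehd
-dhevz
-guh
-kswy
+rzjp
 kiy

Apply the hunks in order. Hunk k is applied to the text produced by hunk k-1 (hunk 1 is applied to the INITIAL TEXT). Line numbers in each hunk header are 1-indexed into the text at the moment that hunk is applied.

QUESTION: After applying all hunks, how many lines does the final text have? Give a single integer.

Answer: 9

Derivation:
Hunk 1: at line 2 remove [qtyn,wdhrt] add [jgi,dgehd,dhevz] -> 9 lines: vapxm cvr ydq jgi dgehd dhevz guh kswy kiy
Hunk 2: at line 2 remove [ydq] add [jogmd,dzj,ytf] -> 11 lines: vapxm cvr jogmd dzj ytf jgi dgehd dhevz guh kswy kiy
Hunk 3: at line 7 remove [dhevz,guh,kswy] add [rzjp] -> 9 lines: vapxm cvr jogmd dzj ytf jgi dgehd rzjp kiy
Final line count: 9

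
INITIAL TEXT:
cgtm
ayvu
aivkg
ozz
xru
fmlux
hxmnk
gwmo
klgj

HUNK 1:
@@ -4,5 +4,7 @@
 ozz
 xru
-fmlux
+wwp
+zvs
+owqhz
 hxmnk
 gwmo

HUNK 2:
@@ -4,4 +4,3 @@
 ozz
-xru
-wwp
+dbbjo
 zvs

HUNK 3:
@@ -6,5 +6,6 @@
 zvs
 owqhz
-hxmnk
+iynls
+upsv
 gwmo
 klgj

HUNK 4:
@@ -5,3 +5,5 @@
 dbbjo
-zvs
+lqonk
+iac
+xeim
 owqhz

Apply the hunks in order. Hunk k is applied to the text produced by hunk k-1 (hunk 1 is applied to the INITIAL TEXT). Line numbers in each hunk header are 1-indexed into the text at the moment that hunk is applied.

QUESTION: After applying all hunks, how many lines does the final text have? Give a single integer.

Answer: 13

Derivation:
Hunk 1: at line 4 remove [fmlux] add [wwp,zvs,owqhz] -> 11 lines: cgtm ayvu aivkg ozz xru wwp zvs owqhz hxmnk gwmo klgj
Hunk 2: at line 4 remove [xru,wwp] add [dbbjo] -> 10 lines: cgtm ayvu aivkg ozz dbbjo zvs owqhz hxmnk gwmo klgj
Hunk 3: at line 6 remove [hxmnk] add [iynls,upsv] -> 11 lines: cgtm ayvu aivkg ozz dbbjo zvs owqhz iynls upsv gwmo klgj
Hunk 4: at line 5 remove [zvs] add [lqonk,iac,xeim] -> 13 lines: cgtm ayvu aivkg ozz dbbjo lqonk iac xeim owqhz iynls upsv gwmo klgj
Final line count: 13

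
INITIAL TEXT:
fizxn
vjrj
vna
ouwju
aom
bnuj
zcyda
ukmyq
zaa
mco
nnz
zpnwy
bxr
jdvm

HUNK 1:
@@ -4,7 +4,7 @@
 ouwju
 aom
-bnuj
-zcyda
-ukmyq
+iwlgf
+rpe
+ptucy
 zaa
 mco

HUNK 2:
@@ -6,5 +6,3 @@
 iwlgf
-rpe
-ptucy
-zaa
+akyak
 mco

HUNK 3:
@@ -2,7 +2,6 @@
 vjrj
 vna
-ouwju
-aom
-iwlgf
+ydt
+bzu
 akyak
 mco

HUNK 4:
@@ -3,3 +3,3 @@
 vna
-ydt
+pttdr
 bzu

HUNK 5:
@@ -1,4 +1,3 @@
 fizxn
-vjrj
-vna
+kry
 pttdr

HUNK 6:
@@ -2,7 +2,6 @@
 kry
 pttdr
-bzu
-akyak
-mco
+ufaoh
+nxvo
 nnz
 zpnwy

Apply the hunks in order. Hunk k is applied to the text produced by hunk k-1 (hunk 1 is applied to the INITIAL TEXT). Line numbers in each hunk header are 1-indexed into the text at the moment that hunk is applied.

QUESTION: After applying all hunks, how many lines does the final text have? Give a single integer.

Hunk 1: at line 4 remove [bnuj,zcyda,ukmyq] add [iwlgf,rpe,ptucy] -> 14 lines: fizxn vjrj vna ouwju aom iwlgf rpe ptucy zaa mco nnz zpnwy bxr jdvm
Hunk 2: at line 6 remove [rpe,ptucy,zaa] add [akyak] -> 12 lines: fizxn vjrj vna ouwju aom iwlgf akyak mco nnz zpnwy bxr jdvm
Hunk 3: at line 2 remove [ouwju,aom,iwlgf] add [ydt,bzu] -> 11 lines: fizxn vjrj vna ydt bzu akyak mco nnz zpnwy bxr jdvm
Hunk 4: at line 3 remove [ydt] add [pttdr] -> 11 lines: fizxn vjrj vna pttdr bzu akyak mco nnz zpnwy bxr jdvm
Hunk 5: at line 1 remove [vjrj,vna] add [kry] -> 10 lines: fizxn kry pttdr bzu akyak mco nnz zpnwy bxr jdvm
Hunk 6: at line 2 remove [bzu,akyak,mco] add [ufaoh,nxvo] -> 9 lines: fizxn kry pttdr ufaoh nxvo nnz zpnwy bxr jdvm
Final line count: 9

Answer: 9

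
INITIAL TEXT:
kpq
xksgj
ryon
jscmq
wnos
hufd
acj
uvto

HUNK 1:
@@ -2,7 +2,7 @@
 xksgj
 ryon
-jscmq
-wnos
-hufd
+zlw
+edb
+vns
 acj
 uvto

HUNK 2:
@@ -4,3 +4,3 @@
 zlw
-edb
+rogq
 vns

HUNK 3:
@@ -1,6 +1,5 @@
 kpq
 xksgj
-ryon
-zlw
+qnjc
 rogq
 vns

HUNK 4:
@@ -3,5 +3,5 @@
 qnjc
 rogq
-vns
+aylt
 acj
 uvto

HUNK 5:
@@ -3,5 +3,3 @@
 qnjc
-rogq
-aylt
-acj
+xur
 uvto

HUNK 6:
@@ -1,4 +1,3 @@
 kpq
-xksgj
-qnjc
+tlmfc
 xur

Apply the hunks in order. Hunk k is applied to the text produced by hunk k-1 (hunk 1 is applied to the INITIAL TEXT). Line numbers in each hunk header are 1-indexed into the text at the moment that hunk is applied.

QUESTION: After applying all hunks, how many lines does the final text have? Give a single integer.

Answer: 4

Derivation:
Hunk 1: at line 2 remove [jscmq,wnos,hufd] add [zlw,edb,vns] -> 8 lines: kpq xksgj ryon zlw edb vns acj uvto
Hunk 2: at line 4 remove [edb] add [rogq] -> 8 lines: kpq xksgj ryon zlw rogq vns acj uvto
Hunk 3: at line 1 remove [ryon,zlw] add [qnjc] -> 7 lines: kpq xksgj qnjc rogq vns acj uvto
Hunk 4: at line 3 remove [vns] add [aylt] -> 7 lines: kpq xksgj qnjc rogq aylt acj uvto
Hunk 5: at line 3 remove [rogq,aylt,acj] add [xur] -> 5 lines: kpq xksgj qnjc xur uvto
Hunk 6: at line 1 remove [xksgj,qnjc] add [tlmfc] -> 4 lines: kpq tlmfc xur uvto
Final line count: 4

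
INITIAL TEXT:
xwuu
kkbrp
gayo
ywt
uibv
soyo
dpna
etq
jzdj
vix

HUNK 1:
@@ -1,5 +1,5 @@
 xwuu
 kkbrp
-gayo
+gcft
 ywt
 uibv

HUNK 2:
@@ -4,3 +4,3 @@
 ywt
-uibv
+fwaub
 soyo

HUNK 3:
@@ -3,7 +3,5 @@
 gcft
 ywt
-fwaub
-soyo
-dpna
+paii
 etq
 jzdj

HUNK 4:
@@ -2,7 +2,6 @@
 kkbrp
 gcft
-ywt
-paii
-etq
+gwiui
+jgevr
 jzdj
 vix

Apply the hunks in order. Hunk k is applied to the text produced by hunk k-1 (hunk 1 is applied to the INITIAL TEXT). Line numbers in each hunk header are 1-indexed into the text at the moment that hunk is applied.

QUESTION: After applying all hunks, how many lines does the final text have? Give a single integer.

Answer: 7

Derivation:
Hunk 1: at line 1 remove [gayo] add [gcft] -> 10 lines: xwuu kkbrp gcft ywt uibv soyo dpna etq jzdj vix
Hunk 2: at line 4 remove [uibv] add [fwaub] -> 10 lines: xwuu kkbrp gcft ywt fwaub soyo dpna etq jzdj vix
Hunk 3: at line 3 remove [fwaub,soyo,dpna] add [paii] -> 8 lines: xwuu kkbrp gcft ywt paii etq jzdj vix
Hunk 4: at line 2 remove [ywt,paii,etq] add [gwiui,jgevr] -> 7 lines: xwuu kkbrp gcft gwiui jgevr jzdj vix
Final line count: 7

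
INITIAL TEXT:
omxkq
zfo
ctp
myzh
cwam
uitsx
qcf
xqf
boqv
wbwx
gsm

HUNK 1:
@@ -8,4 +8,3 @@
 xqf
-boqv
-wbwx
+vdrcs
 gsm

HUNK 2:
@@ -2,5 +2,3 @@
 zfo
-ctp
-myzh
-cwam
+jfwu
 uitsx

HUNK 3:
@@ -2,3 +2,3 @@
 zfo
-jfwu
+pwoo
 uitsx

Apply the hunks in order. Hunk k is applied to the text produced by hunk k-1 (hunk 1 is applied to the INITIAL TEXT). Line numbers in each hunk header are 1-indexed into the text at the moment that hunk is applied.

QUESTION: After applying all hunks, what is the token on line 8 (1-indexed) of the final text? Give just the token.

Hunk 1: at line 8 remove [boqv,wbwx] add [vdrcs] -> 10 lines: omxkq zfo ctp myzh cwam uitsx qcf xqf vdrcs gsm
Hunk 2: at line 2 remove [ctp,myzh,cwam] add [jfwu] -> 8 lines: omxkq zfo jfwu uitsx qcf xqf vdrcs gsm
Hunk 3: at line 2 remove [jfwu] add [pwoo] -> 8 lines: omxkq zfo pwoo uitsx qcf xqf vdrcs gsm
Final line 8: gsm

Answer: gsm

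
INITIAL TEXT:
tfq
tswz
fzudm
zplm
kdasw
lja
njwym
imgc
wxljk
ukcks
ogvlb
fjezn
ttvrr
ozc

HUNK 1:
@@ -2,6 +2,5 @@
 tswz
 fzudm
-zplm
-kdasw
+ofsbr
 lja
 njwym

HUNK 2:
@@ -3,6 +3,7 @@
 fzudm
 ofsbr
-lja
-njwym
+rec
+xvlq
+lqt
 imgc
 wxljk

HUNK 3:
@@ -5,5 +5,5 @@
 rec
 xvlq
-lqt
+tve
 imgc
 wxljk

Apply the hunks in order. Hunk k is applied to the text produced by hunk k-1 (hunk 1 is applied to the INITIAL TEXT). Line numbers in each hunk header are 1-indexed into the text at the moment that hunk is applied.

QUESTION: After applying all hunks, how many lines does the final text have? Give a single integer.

Answer: 14

Derivation:
Hunk 1: at line 2 remove [zplm,kdasw] add [ofsbr] -> 13 lines: tfq tswz fzudm ofsbr lja njwym imgc wxljk ukcks ogvlb fjezn ttvrr ozc
Hunk 2: at line 3 remove [lja,njwym] add [rec,xvlq,lqt] -> 14 lines: tfq tswz fzudm ofsbr rec xvlq lqt imgc wxljk ukcks ogvlb fjezn ttvrr ozc
Hunk 3: at line 5 remove [lqt] add [tve] -> 14 lines: tfq tswz fzudm ofsbr rec xvlq tve imgc wxljk ukcks ogvlb fjezn ttvrr ozc
Final line count: 14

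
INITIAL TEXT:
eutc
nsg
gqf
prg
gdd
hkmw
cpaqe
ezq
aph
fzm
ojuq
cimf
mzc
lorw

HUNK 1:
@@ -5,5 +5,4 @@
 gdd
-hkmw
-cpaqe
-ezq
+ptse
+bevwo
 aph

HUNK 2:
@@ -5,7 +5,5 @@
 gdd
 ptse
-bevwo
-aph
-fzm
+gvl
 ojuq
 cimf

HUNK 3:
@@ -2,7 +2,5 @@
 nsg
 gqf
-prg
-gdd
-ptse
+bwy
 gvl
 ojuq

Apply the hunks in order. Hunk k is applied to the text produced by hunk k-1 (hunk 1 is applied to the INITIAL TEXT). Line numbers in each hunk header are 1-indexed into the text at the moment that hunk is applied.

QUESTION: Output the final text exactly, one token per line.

Answer: eutc
nsg
gqf
bwy
gvl
ojuq
cimf
mzc
lorw

Derivation:
Hunk 1: at line 5 remove [hkmw,cpaqe,ezq] add [ptse,bevwo] -> 13 lines: eutc nsg gqf prg gdd ptse bevwo aph fzm ojuq cimf mzc lorw
Hunk 2: at line 5 remove [bevwo,aph,fzm] add [gvl] -> 11 lines: eutc nsg gqf prg gdd ptse gvl ojuq cimf mzc lorw
Hunk 3: at line 2 remove [prg,gdd,ptse] add [bwy] -> 9 lines: eutc nsg gqf bwy gvl ojuq cimf mzc lorw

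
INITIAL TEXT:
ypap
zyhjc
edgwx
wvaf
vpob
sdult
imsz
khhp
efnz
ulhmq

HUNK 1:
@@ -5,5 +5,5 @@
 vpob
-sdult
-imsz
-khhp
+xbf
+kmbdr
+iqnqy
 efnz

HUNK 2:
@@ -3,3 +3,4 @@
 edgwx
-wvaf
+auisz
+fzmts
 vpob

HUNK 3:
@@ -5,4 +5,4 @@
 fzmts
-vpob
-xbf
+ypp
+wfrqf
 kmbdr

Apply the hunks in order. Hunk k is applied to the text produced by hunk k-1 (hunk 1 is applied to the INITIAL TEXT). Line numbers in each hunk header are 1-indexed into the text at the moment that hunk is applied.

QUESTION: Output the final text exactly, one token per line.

Answer: ypap
zyhjc
edgwx
auisz
fzmts
ypp
wfrqf
kmbdr
iqnqy
efnz
ulhmq

Derivation:
Hunk 1: at line 5 remove [sdult,imsz,khhp] add [xbf,kmbdr,iqnqy] -> 10 lines: ypap zyhjc edgwx wvaf vpob xbf kmbdr iqnqy efnz ulhmq
Hunk 2: at line 3 remove [wvaf] add [auisz,fzmts] -> 11 lines: ypap zyhjc edgwx auisz fzmts vpob xbf kmbdr iqnqy efnz ulhmq
Hunk 3: at line 5 remove [vpob,xbf] add [ypp,wfrqf] -> 11 lines: ypap zyhjc edgwx auisz fzmts ypp wfrqf kmbdr iqnqy efnz ulhmq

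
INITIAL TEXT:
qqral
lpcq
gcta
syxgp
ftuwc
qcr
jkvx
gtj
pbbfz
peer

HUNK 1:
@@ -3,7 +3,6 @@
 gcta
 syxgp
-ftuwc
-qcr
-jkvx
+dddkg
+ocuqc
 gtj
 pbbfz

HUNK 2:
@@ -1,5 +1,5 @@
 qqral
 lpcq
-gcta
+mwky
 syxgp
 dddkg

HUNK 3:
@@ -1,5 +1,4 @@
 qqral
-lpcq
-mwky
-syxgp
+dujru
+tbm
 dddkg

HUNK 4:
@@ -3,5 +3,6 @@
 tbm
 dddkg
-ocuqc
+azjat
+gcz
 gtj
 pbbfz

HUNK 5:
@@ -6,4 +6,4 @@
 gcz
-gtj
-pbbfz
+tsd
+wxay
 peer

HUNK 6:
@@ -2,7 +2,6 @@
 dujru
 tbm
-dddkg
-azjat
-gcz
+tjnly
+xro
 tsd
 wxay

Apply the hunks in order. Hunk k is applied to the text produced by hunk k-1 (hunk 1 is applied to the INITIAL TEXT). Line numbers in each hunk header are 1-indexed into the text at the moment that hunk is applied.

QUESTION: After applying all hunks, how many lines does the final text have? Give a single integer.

Answer: 8

Derivation:
Hunk 1: at line 3 remove [ftuwc,qcr,jkvx] add [dddkg,ocuqc] -> 9 lines: qqral lpcq gcta syxgp dddkg ocuqc gtj pbbfz peer
Hunk 2: at line 1 remove [gcta] add [mwky] -> 9 lines: qqral lpcq mwky syxgp dddkg ocuqc gtj pbbfz peer
Hunk 3: at line 1 remove [lpcq,mwky,syxgp] add [dujru,tbm] -> 8 lines: qqral dujru tbm dddkg ocuqc gtj pbbfz peer
Hunk 4: at line 3 remove [ocuqc] add [azjat,gcz] -> 9 lines: qqral dujru tbm dddkg azjat gcz gtj pbbfz peer
Hunk 5: at line 6 remove [gtj,pbbfz] add [tsd,wxay] -> 9 lines: qqral dujru tbm dddkg azjat gcz tsd wxay peer
Hunk 6: at line 2 remove [dddkg,azjat,gcz] add [tjnly,xro] -> 8 lines: qqral dujru tbm tjnly xro tsd wxay peer
Final line count: 8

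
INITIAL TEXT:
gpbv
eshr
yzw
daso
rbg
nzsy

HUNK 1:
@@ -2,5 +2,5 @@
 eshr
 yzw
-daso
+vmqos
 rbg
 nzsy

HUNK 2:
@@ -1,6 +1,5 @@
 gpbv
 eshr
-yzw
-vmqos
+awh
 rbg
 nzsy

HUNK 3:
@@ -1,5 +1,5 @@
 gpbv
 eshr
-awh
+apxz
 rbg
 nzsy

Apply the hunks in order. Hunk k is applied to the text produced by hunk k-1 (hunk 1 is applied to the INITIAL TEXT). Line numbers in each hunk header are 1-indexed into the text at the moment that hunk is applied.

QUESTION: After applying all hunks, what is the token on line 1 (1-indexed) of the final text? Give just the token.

Answer: gpbv

Derivation:
Hunk 1: at line 2 remove [daso] add [vmqos] -> 6 lines: gpbv eshr yzw vmqos rbg nzsy
Hunk 2: at line 1 remove [yzw,vmqos] add [awh] -> 5 lines: gpbv eshr awh rbg nzsy
Hunk 3: at line 1 remove [awh] add [apxz] -> 5 lines: gpbv eshr apxz rbg nzsy
Final line 1: gpbv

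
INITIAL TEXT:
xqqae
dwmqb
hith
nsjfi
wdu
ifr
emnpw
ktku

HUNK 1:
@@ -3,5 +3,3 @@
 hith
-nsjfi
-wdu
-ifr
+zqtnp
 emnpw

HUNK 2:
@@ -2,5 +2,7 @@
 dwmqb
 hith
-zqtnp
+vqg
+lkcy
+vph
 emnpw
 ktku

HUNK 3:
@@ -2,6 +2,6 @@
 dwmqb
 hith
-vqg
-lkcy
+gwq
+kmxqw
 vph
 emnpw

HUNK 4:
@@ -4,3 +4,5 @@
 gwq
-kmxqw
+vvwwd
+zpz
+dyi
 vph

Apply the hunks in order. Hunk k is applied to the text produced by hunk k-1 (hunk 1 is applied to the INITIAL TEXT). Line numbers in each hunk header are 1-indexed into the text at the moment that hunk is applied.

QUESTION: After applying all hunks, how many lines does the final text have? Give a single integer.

Answer: 10

Derivation:
Hunk 1: at line 3 remove [nsjfi,wdu,ifr] add [zqtnp] -> 6 lines: xqqae dwmqb hith zqtnp emnpw ktku
Hunk 2: at line 2 remove [zqtnp] add [vqg,lkcy,vph] -> 8 lines: xqqae dwmqb hith vqg lkcy vph emnpw ktku
Hunk 3: at line 2 remove [vqg,lkcy] add [gwq,kmxqw] -> 8 lines: xqqae dwmqb hith gwq kmxqw vph emnpw ktku
Hunk 4: at line 4 remove [kmxqw] add [vvwwd,zpz,dyi] -> 10 lines: xqqae dwmqb hith gwq vvwwd zpz dyi vph emnpw ktku
Final line count: 10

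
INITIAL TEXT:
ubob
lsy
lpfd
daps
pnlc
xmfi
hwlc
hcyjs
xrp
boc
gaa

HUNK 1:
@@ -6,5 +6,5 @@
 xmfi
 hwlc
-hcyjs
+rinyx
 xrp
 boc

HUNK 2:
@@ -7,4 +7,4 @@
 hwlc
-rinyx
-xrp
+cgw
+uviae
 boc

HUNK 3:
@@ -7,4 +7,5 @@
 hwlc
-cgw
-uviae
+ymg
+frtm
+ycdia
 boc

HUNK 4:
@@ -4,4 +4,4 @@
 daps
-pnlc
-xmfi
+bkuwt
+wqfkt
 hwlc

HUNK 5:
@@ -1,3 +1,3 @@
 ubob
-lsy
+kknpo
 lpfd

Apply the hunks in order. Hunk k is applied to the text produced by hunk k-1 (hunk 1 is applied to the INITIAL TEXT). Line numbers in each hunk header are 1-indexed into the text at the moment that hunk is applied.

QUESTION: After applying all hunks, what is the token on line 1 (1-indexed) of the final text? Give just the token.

Hunk 1: at line 6 remove [hcyjs] add [rinyx] -> 11 lines: ubob lsy lpfd daps pnlc xmfi hwlc rinyx xrp boc gaa
Hunk 2: at line 7 remove [rinyx,xrp] add [cgw,uviae] -> 11 lines: ubob lsy lpfd daps pnlc xmfi hwlc cgw uviae boc gaa
Hunk 3: at line 7 remove [cgw,uviae] add [ymg,frtm,ycdia] -> 12 lines: ubob lsy lpfd daps pnlc xmfi hwlc ymg frtm ycdia boc gaa
Hunk 4: at line 4 remove [pnlc,xmfi] add [bkuwt,wqfkt] -> 12 lines: ubob lsy lpfd daps bkuwt wqfkt hwlc ymg frtm ycdia boc gaa
Hunk 5: at line 1 remove [lsy] add [kknpo] -> 12 lines: ubob kknpo lpfd daps bkuwt wqfkt hwlc ymg frtm ycdia boc gaa
Final line 1: ubob

Answer: ubob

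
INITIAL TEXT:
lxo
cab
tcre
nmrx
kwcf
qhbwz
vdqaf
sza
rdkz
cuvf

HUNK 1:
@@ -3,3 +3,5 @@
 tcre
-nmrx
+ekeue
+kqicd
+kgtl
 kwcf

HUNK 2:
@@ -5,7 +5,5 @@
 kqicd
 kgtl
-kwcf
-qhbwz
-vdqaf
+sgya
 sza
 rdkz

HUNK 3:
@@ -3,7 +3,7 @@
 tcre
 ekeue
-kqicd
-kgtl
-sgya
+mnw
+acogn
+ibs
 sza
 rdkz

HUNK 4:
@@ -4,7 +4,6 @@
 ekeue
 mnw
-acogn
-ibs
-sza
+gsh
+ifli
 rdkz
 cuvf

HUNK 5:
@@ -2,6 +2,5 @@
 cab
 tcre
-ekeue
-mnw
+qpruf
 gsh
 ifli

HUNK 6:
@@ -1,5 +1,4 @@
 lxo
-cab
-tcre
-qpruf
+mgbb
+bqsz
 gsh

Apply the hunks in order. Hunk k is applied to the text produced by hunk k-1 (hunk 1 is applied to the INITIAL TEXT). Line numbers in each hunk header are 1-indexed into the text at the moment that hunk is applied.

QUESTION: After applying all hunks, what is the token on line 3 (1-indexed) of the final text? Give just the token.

Hunk 1: at line 3 remove [nmrx] add [ekeue,kqicd,kgtl] -> 12 lines: lxo cab tcre ekeue kqicd kgtl kwcf qhbwz vdqaf sza rdkz cuvf
Hunk 2: at line 5 remove [kwcf,qhbwz,vdqaf] add [sgya] -> 10 lines: lxo cab tcre ekeue kqicd kgtl sgya sza rdkz cuvf
Hunk 3: at line 3 remove [kqicd,kgtl,sgya] add [mnw,acogn,ibs] -> 10 lines: lxo cab tcre ekeue mnw acogn ibs sza rdkz cuvf
Hunk 4: at line 4 remove [acogn,ibs,sza] add [gsh,ifli] -> 9 lines: lxo cab tcre ekeue mnw gsh ifli rdkz cuvf
Hunk 5: at line 2 remove [ekeue,mnw] add [qpruf] -> 8 lines: lxo cab tcre qpruf gsh ifli rdkz cuvf
Hunk 6: at line 1 remove [cab,tcre,qpruf] add [mgbb,bqsz] -> 7 lines: lxo mgbb bqsz gsh ifli rdkz cuvf
Final line 3: bqsz

Answer: bqsz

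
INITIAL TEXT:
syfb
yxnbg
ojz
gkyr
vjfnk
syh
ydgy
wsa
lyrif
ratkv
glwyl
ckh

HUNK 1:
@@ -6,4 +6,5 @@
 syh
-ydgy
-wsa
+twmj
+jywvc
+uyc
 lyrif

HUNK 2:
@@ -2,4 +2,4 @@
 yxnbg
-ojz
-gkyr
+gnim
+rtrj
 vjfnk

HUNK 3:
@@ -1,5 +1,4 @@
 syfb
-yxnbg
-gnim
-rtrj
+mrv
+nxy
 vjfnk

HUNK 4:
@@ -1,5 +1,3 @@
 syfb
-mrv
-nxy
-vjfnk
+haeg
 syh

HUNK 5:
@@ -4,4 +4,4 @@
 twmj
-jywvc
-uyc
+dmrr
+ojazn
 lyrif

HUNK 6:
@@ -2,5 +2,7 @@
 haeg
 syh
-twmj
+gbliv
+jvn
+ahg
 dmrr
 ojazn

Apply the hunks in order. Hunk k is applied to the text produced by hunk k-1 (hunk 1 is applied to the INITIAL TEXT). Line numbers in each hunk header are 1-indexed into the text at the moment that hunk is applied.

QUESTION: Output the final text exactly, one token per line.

Hunk 1: at line 6 remove [ydgy,wsa] add [twmj,jywvc,uyc] -> 13 lines: syfb yxnbg ojz gkyr vjfnk syh twmj jywvc uyc lyrif ratkv glwyl ckh
Hunk 2: at line 2 remove [ojz,gkyr] add [gnim,rtrj] -> 13 lines: syfb yxnbg gnim rtrj vjfnk syh twmj jywvc uyc lyrif ratkv glwyl ckh
Hunk 3: at line 1 remove [yxnbg,gnim,rtrj] add [mrv,nxy] -> 12 lines: syfb mrv nxy vjfnk syh twmj jywvc uyc lyrif ratkv glwyl ckh
Hunk 4: at line 1 remove [mrv,nxy,vjfnk] add [haeg] -> 10 lines: syfb haeg syh twmj jywvc uyc lyrif ratkv glwyl ckh
Hunk 5: at line 4 remove [jywvc,uyc] add [dmrr,ojazn] -> 10 lines: syfb haeg syh twmj dmrr ojazn lyrif ratkv glwyl ckh
Hunk 6: at line 2 remove [twmj] add [gbliv,jvn,ahg] -> 12 lines: syfb haeg syh gbliv jvn ahg dmrr ojazn lyrif ratkv glwyl ckh

Answer: syfb
haeg
syh
gbliv
jvn
ahg
dmrr
ojazn
lyrif
ratkv
glwyl
ckh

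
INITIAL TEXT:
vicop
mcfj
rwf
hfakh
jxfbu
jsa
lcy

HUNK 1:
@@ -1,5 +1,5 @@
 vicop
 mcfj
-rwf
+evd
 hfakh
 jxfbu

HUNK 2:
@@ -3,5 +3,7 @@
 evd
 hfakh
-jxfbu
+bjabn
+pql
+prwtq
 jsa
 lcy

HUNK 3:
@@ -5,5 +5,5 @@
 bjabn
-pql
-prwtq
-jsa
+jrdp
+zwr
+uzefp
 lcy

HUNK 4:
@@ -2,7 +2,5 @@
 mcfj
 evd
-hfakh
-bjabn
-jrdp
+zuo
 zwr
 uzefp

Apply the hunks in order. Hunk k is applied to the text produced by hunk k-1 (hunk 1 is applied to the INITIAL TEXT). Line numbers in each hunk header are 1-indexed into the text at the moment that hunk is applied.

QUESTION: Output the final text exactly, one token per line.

Hunk 1: at line 1 remove [rwf] add [evd] -> 7 lines: vicop mcfj evd hfakh jxfbu jsa lcy
Hunk 2: at line 3 remove [jxfbu] add [bjabn,pql,prwtq] -> 9 lines: vicop mcfj evd hfakh bjabn pql prwtq jsa lcy
Hunk 3: at line 5 remove [pql,prwtq,jsa] add [jrdp,zwr,uzefp] -> 9 lines: vicop mcfj evd hfakh bjabn jrdp zwr uzefp lcy
Hunk 4: at line 2 remove [hfakh,bjabn,jrdp] add [zuo] -> 7 lines: vicop mcfj evd zuo zwr uzefp lcy

Answer: vicop
mcfj
evd
zuo
zwr
uzefp
lcy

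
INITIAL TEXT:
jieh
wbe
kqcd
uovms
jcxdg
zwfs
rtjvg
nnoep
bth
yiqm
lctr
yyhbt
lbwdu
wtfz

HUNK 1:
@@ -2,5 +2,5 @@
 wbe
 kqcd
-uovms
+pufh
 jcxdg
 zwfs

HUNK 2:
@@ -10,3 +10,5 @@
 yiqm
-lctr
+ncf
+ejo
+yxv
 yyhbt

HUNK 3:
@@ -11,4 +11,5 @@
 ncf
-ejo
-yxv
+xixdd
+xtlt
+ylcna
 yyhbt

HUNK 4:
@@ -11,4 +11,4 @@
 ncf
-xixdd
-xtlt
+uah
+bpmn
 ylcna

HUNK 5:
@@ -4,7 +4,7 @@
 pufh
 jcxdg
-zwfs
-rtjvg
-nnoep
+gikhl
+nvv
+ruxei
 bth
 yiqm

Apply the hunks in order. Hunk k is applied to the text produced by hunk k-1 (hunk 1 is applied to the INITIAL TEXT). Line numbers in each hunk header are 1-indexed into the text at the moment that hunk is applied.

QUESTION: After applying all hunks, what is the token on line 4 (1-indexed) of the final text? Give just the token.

Answer: pufh

Derivation:
Hunk 1: at line 2 remove [uovms] add [pufh] -> 14 lines: jieh wbe kqcd pufh jcxdg zwfs rtjvg nnoep bth yiqm lctr yyhbt lbwdu wtfz
Hunk 2: at line 10 remove [lctr] add [ncf,ejo,yxv] -> 16 lines: jieh wbe kqcd pufh jcxdg zwfs rtjvg nnoep bth yiqm ncf ejo yxv yyhbt lbwdu wtfz
Hunk 3: at line 11 remove [ejo,yxv] add [xixdd,xtlt,ylcna] -> 17 lines: jieh wbe kqcd pufh jcxdg zwfs rtjvg nnoep bth yiqm ncf xixdd xtlt ylcna yyhbt lbwdu wtfz
Hunk 4: at line 11 remove [xixdd,xtlt] add [uah,bpmn] -> 17 lines: jieh wbe kqcd pufh jcxdg zwfs rtjvg nnoep bth yiqm ncf uah bpmn ylcna yyhbt lbwdu wtfz
Hunk 5: at line 4 remove [zwfs,rtjvg,nnoep] add [gikhl,nvv,ruxei] -> 17 lines: jieh wbe kqcd pufh jcxdg gikhl nvv ruxei bth yiqm ncf uah bpmn ylcna yyhbt lbwdu wtfz
Final line 4: pufh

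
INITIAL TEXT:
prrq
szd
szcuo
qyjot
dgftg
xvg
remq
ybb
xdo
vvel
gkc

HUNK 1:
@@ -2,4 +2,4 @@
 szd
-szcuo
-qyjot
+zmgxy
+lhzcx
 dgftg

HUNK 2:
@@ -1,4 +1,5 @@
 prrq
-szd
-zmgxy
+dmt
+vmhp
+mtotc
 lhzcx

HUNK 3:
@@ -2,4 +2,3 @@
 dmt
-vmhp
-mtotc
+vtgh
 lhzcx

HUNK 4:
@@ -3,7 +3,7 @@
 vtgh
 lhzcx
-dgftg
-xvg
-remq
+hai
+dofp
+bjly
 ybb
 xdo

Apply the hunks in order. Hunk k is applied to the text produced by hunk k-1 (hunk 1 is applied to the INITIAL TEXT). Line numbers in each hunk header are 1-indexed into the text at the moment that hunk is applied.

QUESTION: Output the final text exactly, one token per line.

Answer: prrq
dmt
vtgh
lhzcx
hai
dofp
bjly
ybb
xdo
vvel
gkc

Derivation:
Hunk 1: at line 2 remove [szcuo,qyjot] add [zmgxy,lhzcx] -> 11 lines: prrq szd zmgxy lhzcx dgftg xvg remq ybb xdo vvel gkc
Hunk 2: at line 1 remove [szd,zmgxy] add [dmt,vmhp,mtotc] -> 12 lines: prrq dmt vmhp mtotc lhzcx dgftg xvg remq ybb xdo vvel gkc
Hunk 3: at line 2 remove [vmhp,mtotc] add [vtgh] -> 11 lines: prrq dmt vtgh lhzcx dgftg xvg remq ybb xdo vvel gkc
Hunk 4: at line 3 remove [dgftg,xvg,remq] add [hai,dofp,bjly] -> 11 lines: prrq dmt vtgh lhzcx hai dofp bjly ybb xdo vvel gkc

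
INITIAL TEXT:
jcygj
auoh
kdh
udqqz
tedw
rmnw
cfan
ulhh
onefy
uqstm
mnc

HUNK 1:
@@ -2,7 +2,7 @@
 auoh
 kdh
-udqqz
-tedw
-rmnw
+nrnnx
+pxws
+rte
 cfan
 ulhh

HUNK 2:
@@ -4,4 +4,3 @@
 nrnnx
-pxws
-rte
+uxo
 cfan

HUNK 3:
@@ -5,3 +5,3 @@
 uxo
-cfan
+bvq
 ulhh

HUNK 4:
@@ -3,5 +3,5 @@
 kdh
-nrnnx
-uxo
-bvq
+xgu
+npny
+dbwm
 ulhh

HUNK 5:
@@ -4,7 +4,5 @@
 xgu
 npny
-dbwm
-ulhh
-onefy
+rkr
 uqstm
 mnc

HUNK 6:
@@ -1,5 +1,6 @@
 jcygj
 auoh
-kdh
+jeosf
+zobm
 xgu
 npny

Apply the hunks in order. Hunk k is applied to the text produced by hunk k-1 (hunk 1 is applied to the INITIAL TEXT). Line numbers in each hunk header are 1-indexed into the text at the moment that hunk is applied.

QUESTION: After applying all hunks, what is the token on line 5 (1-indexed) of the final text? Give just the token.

Hunk 1: at line 2 remove [udqqz,tedw,rmnw] add [nrnnx,pxws,rte] -> 11 lines: jcygj auoh kdh nrnnx pxws rte cfan ulhh onefy uqstm mnc
Hunk 2: at line 4 remove [pxws,rte] add [uxo] -> 10 lines: jcygj auoh kdh nrnnx uxo cfan ulhh onefy uqstm mnc
Hunk 3: at line 5 remove [cfan] add [bvq] -> 10 lines: jcygj auoh kdh nrnnx uxo bvq ulhh onefy uqstm mnc
Hunk 4: at line 3 remove [nrnnx,uxo,bvq] add [xgu,npny,dbwm] -> 10 lines: jcygj auoh kdh xgu npny dbwm ulhh onefy uqstm mnc
Hunk 5: at line 4 remove [dbwm,ulhh,onefy] add [rkr] -> 8 lines: jcygj auoh kdh xgu npny rkr uqstm mnc
Hunk 6: at line 1 remove [kdh] add [jeosf,zobm] -> 9 lines: jcygj auoh jeosf zobm xgu npny rkr uqstm mnc
Final line 5: xgu

Answer: xgu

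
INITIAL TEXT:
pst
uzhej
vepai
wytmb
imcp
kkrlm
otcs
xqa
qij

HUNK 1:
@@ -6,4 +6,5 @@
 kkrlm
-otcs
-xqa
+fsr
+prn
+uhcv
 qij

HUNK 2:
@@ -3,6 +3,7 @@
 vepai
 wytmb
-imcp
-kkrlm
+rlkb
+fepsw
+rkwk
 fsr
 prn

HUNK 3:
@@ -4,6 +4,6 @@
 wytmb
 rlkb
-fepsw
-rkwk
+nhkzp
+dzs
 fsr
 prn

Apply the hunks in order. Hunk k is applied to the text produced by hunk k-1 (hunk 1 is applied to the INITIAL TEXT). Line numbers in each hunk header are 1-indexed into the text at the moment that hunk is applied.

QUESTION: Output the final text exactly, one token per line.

Answer: pst
uzhej
vepai
wytmb
rlkb
nhkzp
dzs
fsr
prn
uhcv
qij

Derivation:
Hunk 1: at line 6 remove [otcs,xqa] add [fsr,prn,uhcv] -> 10 lines: pst uzhej vepai wytmb imcp kkrlm fsr prn uhcv qij
Hunk 2: at line 3 remove [imcp,kkrlm] add [rlkb,fepsw,rkwk] -> 11 lines: pst uzhej vepai wytmb rlkb fepsw rkwk fsr prn uhcv qij
Hunk 3: at line 4 remove [fepsw,rkwk] add [nhkzp,dzs] -> 11 lines: pst uzhej vepai wytmb rlkb nhkzp dzs fsr prn uhcv qij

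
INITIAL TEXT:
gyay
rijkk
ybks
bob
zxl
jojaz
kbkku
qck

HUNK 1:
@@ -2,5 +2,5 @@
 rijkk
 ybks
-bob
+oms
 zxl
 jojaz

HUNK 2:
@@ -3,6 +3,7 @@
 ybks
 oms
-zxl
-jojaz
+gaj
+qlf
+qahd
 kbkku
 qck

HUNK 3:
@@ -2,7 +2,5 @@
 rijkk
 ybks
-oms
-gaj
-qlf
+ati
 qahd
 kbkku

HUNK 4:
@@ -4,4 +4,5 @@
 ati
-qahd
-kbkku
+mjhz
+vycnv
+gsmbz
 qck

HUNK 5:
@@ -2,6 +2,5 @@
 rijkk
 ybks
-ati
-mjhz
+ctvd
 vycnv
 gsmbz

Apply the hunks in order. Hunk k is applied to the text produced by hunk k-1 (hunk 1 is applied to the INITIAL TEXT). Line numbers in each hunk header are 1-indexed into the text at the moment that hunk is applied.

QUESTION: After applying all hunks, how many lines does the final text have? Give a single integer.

Hunk 1: at line 2 remove [bob] add [oms] -> 8 lines: gyay rijkk ybks oms zxl jojaz kbkku qck
Hunk 2: at line 3 remove [zxl,jojaz] add [gaj,qlf,qahd] -> 9 lines: gyay rijkk ybks oms gaj qlf qahd kbkku qck
Hunk 3: at line 2 remove [oms,gaj,qlf] add [ati] -> 7 lines: gyay rijkk ybks ati qahd kbkku qck
Hunk 4: at line 4 remove [qahd,kbkku] add [mjhz,vycnv,gsmbz] -> 8 lines: gyay rijkk ybks ati mjhz vycnv gsmbz qck
Hunk 5: at line 2 remove [ati,mjhz] add [ctvd] -> 7 lines: gyay rijkk ybks ctvd vycnv gsmbz qck
Final line count: 7

Answer: 7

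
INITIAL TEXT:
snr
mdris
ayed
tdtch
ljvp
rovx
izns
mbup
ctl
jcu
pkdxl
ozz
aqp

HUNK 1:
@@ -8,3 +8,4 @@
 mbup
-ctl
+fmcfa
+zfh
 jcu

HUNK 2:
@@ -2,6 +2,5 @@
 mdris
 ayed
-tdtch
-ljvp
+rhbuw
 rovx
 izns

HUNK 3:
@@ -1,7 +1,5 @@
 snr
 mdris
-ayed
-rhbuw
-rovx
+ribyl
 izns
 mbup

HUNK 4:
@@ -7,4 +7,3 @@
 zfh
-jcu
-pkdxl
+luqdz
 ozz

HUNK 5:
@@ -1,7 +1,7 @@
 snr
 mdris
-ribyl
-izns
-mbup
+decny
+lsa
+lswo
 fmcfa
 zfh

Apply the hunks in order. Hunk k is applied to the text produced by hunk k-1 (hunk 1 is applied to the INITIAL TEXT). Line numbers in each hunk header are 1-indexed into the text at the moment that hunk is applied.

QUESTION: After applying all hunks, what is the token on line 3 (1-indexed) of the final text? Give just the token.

Answer: decny

Derivation:
Hunk 1: at line 8 remove [ctl] add [fmcfa,zfh] -> 14 lines: snr mdris ayed tdtch ljvp rovx izns mbup fmcfa zfh jcu pkdxl ozz aqp
Hunk 2: at line 2 remove [tdtch,ljvp] add [rhbuw] -> 13 lines: snr mdris ayed rhbuw rovx izns mbup fmcfa zfh jcu pkdxl ozz aqp
Hunk 3: at line 1 remove [ayed,rhbuw,rovx] add [ribyl] -> 11 lines: snr mdris ribyl izns mbup fmcfa zfh jcu pkdxl ozz aqp
Hunk 4: at line 7 remove [jcu,pkdxl] add [luqdz] -> 10 lines: snr mdris ribyl izns mbup fmcfa zfh luqdz ozz aqp
Hunk 5: at line 1 remove [ribyl,izns,mbup] add [decny,lsa,lswo] -> 10 lines: snr mdris decny lsa lswo fmcfa zfh luqdz ozz aqp
Final line 3: decny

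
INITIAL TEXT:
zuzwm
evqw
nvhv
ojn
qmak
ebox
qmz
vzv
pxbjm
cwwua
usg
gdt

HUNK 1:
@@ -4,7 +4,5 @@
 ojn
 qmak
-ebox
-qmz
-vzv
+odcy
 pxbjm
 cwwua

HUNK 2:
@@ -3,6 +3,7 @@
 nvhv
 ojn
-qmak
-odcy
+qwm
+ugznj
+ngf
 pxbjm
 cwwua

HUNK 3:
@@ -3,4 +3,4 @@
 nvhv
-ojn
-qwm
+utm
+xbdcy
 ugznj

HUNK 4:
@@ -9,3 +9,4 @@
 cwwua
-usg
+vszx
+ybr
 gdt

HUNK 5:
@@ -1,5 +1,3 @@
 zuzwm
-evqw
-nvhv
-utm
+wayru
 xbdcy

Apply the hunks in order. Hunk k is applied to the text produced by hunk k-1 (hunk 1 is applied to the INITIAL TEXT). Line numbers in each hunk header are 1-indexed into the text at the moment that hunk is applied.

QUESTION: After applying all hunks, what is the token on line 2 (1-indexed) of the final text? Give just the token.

Answer: wayru

Derivation:
Hunk 1: at line 4 remove [ebox,qmz,vzv] add [odcy] -> 10 lines: zuzwm evqw nvhv ojn qmak odcy pxbjm cwwua usg gdt
Hunk 2: at line 3 remove [qmak,odcy] add [qwm,ugznj,ngf] -> 11 lines: zuzwm evqw nvhv ojn qwm ugznj ngf pxbjm cwwua usg gdt
Hunk 3: at line 3 remove [ojn,qwm] add [utm,xbdcy] -> 11 lines: zuzwm evqw nvhv utm xbdcy ugznj ngf pxbjm cwwua usg gdt
Hunk 4: at line 9 remove [usg] add [vszx,ybr] -> 12 lines: zuzwm evqw nvhv utm xbdcy ugznj ngf pxbjm cwwua vszx ybr gdt
Hunk 5: at line 1 remove [evqw,nvhv,utm] add [wayru] -> 10 lines: zuzwm wayru xbdcy ugznj ngf pxbjm cwwua vszx ybr gdt
Final line 2: wayru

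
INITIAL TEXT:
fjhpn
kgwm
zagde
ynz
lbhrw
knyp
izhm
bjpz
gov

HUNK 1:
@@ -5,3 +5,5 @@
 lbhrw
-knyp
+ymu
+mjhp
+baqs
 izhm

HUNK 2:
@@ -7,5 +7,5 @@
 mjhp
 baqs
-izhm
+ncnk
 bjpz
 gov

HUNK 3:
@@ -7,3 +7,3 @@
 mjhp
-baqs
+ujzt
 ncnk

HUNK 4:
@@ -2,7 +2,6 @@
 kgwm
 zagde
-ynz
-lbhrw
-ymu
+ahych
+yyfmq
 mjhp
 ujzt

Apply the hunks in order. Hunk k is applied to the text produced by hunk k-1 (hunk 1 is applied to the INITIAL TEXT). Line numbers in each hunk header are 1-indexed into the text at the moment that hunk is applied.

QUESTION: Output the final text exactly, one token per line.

Hunk 1: at line 5 remove [knyp] add [ymu,mjhp,baqs] -> 11 lines: fjhpn kgwm zagde ynz lbhrw ymu mjhp baqs izhm bjpz gov
Hunk 2: at line 7 remove [izhm] add [ncnk] -> 11 lines: fjhpn kgwm zagde ynz lbhrw ymu mjhp baqs ncnk bjpz gov
Hunk 3: at line 7 remove [baqs] add [ujzt] -> 11 lines: fjhpn kgwm zagde ynz lbhrw ymu mjhp ujzt ncnk bjpz gov
Hunk 4: at line 2 remove [ynz,lbhrw,ymu] add [ahych,yyfmq] -> 10 lines: fjhpn kgwm zagde ahych yyfmq mjhp ujzt ncnk bjpz gov

Answer: fjhpn
kgwm
zagde
ahych
yyfmq
mjhp
ujzt
ncnk
bjpz
gov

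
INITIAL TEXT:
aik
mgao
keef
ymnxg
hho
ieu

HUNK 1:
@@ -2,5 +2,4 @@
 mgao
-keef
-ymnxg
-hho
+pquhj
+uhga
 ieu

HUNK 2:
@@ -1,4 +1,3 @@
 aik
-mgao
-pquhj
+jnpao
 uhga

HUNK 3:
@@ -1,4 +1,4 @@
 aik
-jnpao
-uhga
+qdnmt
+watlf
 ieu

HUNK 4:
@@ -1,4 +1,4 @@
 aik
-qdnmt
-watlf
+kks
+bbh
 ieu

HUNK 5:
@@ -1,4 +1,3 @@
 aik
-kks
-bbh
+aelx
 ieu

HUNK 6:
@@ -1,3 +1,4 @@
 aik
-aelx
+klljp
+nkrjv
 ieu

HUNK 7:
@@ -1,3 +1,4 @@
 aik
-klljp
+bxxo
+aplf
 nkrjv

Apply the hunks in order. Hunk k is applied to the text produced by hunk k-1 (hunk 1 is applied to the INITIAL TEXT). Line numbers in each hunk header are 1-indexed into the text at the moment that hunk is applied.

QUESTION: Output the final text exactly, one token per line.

Answer: aik
bxxo
aplf
nkrjv
ieu

Derivation:
Hunk 1: at line 2 remove [keef,ymnxg,hho] add [pquhj,uhga] -> 5 lines: aik mgao pquhj uhga ieu
Hunk 2: at line 1 remove [mgao,pquhj] add [jnpao] -> 4 lines: aik jnpao uhga ieu
Hunk 3: at line 1 remove [jnpao,uhga] add [qdnmt,watlf] -> 4 lines: aik qdnmt watlf ieu
Hunk 4: at line 1 remove [qdnmt,watlf] add [kks,bbh] -> 4 lines: aik kks bbh ieu
Hunk 5: at line 1 remove [kks,bbh] add [aelx] -> 3 lines: aik aelx ieu
Hunk 6: at line 1 remove [aelx] add [klljp,nkrjv] -> 4 lines: aik klljp nkrjv ieu
Hunk 7: at line 1 remove [klljp] add [bxxo,aplf] -> 5 lines: aik bxxo aplf nkrjv ieu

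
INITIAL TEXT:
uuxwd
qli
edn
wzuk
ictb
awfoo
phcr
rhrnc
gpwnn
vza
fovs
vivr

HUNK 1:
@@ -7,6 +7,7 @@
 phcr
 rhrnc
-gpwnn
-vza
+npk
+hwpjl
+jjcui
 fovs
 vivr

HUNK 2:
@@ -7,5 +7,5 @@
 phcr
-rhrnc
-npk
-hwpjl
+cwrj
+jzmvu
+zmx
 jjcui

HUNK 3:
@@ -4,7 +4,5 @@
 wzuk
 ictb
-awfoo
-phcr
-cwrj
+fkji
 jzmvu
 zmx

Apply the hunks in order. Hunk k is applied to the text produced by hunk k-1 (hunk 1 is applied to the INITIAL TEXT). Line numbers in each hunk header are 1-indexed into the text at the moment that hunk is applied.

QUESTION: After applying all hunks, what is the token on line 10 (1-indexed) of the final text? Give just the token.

Hunk 1: at line 7 remove [gpwnn,vza] add [npk,hwpjl,jjcui] -> 13 lines: uuxwd qli edn wzuk ictb awfoo phcr rhrnc npk hwpjl jjcui fovs vivr
Hunk 2: at line 7 remove [rhrnc,npk,hwpjl] add [cwrj,jzmvu,zmx] -> 13 lines: uuxwd qli edn wzuk ictb awfoo phcr cwrj jzmvu zmx jjcui fovs vivr
Hunk 3: at line 4 remove [awfoo,phcr,cwrj] add [fkji] -> 11 lines: uuxwd qli edn wzuk ictb fkji jzmvu zmx jjcui fovs vivr
Final line 10: fovs

Answer: fovs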